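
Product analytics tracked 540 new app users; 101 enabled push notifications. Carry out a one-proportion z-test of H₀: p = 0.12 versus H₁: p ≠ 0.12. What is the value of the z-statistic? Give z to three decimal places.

z = 4.794

The sample proportion is 101/540 = 0.18704.
SE₀ = √(0.12·0.88/540) = 0.013984.
z = (p̂ − p₀)/SE = (0.18704 − 0.12)/0.013984 = 4.794.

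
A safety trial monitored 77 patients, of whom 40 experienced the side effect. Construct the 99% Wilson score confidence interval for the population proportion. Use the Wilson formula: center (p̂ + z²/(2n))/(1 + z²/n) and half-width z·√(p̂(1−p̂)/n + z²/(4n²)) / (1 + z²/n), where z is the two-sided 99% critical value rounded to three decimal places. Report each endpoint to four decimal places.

(0.3772, 0.6587)

Here p̂ = 40/77 = 0.51948 and z = 2.576 (z² = 6.635776).
Denominator 1 + z²/n = 1 + 6.635776/77 = 1.086179.
Center = (0.51948 + 0.043089)/1.086179 = 0.51793.
Radicand: p̂(1−p̂)/n + z²/(4n²) = 0.003241825 + 0.000279802 = 0.003521627.
Half-width = z·√(radicand)/denom = 2.576·0.059343/1.086179 = 0.14074.
CI: 0.51793 ± 0.14074 = (0.3772, 0.6587).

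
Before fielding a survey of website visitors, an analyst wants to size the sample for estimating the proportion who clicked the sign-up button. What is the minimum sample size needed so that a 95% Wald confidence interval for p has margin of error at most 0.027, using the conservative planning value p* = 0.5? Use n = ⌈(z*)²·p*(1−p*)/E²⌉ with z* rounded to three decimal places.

n = 1318

The 95% critical value is z* = 1.960.
p*(1−p*) = 0.50·0.50 = 0.2500.
Required n before rounding: 3.841600 × 0.2500 / 0.027² = 1317.421.
⌈1317.421⌉ = 1318.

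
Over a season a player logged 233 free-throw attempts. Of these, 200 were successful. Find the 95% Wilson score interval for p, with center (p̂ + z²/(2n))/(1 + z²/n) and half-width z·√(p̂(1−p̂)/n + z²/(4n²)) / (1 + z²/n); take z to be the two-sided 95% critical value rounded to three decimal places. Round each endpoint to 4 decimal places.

Here p̂ = 200/233 = 0.85837 and z = 1.960 (z² = 3.841600).
1 + z²/n = 1.016488.
Center = (0.85837 + 0.008244)/1.016488 = 0.85256.
Radicand: p̂(1−p̂)/n + z²/(4n²) = 0.000521766 + 0.000017691 = 0.000539457.
Half-width = z·√(radicand)/denom = 1.960·0.023226/1.016488 = 0.04478.
So the interval runs from 0.8078 to 0.8973.

(0.8078, 0.8973)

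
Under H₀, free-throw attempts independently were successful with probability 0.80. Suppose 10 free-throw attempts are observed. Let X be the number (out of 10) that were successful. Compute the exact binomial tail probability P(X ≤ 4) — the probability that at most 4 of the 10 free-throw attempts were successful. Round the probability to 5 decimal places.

X is binomial with n = 10 and p = 0.80.
P(X ≤ 4) = Σ_{j=0}^{4} C(10,j)·0.80^j·0.20^{10−j}.
= 0.000000 + 0.000004 + 0.000074 + 0.000786 + 0.005505 = 0.00637.

P = 0.00637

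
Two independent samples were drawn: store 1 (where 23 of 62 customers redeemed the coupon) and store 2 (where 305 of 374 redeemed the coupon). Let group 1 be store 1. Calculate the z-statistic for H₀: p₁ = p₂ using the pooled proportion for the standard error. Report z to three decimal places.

p̂₁ = 23/62 = 0.37097, p̂₂ = 305/374 = 0.81551.
Pooling: p̂ = 328/436 = 0.75229.
SE = √[p̂(1−p̂)(1/n₁+1/n₂)] = √[0.75229·0.24771·(1/62+1/374)] ≈ 0.059193.
z = -0.44454/0.059193 = -7.510.

z = -7.510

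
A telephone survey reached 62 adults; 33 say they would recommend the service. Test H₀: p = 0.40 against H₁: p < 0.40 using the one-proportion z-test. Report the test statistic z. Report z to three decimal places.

z = 2.126

p̂ = 33/62 = 0.53226.
SE₀ = √(0.40·0.60/62) = 0.062217.
Test statistic: z = 0.13226/0.062217 = 2.126.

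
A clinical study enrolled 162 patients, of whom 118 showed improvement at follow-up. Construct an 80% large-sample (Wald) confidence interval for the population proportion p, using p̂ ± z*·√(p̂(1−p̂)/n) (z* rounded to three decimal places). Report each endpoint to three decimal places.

With x = 118 successes in n = 162, p̂ = 0.72840.
SE(p̂) = √(0.72840·0.27160/162) = 0.034946.
z* = 1.282 at the 80% level.
Margin of error: 1.282 × 0.034946 = 0.04480.
So the interval runs from 0.684 to 0.773.

(0.684, 0.773)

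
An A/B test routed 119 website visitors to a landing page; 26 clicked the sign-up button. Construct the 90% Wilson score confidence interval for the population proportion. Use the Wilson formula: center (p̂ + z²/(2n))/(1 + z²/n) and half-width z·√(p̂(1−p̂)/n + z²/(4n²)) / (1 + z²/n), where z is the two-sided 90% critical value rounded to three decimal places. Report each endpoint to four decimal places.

p̂ = 26/119 = 0.21849; z = 1.645, so z² = 2.706025.
1 + z²/n = 1.022740.
Center = (0.21849 + 0.011370)/1.022740 = 0.22475.
Radicand: p̂(1−p̂)/n + z²/(4n²) = 0.001434879 + 0.000047772 = 0.001482651.
Half-width = z·√(radicand)/denom = 1.645·0.038505/1.022740 = 0.06193.
CI: 0.22475 ± 0.06193 = (0.1628, 0.2867).

(0.1628, 0.2867)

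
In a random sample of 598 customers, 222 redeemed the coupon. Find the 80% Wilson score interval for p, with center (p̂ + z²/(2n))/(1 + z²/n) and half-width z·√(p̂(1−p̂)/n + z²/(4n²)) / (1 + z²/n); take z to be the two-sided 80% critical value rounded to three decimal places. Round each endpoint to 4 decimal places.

(0.3463, 0.3969)

Here p̂ = 222/598 = 0.37124 and z = 1.282 (z² = 1.643524).
Denominator 1 + z²/n = 1 + 1.643524/598 = 1.002748.
Center = (0.37124 + 0.001374)/1.002748 = 0.37159.
Radicand: p̂(1−p̂)/n + z²/(4n²) = 0.000390335 + 0.000001149 = 0.000391484.
Half-width = 1.282·√0.000391484/1.002748 = 0.02530.
CI: 0.37159 ± 0.02530 = (0.3463, 0.3969).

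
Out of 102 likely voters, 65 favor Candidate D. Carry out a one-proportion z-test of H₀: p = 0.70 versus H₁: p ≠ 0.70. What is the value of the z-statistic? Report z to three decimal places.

z = -1.383

With x = 65 successes in n = 102, p̂ = 0.63725.
Under H₀, SE = √(p₀(1−p₀)/n) = √(0.70·0.30/102) = √0.002058824 = 0.045374.
z = (p̂ − p₀)/SE = (0.63725 − 0.70)/0.045374 = -1.383.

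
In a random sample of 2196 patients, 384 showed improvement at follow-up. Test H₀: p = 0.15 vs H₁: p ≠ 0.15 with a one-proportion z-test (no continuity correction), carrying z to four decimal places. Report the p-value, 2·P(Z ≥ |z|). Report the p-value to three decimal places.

With x = 384 successes in n = 2196, p̂ = 0.17486.
Under H₀, SE = √(p₀(1−p₀)/n) = √(0.15·0.85/2196) = √0.000058060 = 0.007620.
z = (p̂ − p₀)/SE = (384/2196 − 0.15)/0.007620 ≈ 3.2630.
p-value = 2·P(Z ≥ |z|) with z = 3.2630 → 0.001.

p-value = 0.001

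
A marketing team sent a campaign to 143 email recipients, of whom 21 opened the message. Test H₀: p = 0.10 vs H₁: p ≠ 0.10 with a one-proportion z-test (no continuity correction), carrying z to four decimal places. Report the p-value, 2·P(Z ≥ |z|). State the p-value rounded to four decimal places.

p̂ = 21/143 = 0.14685.
Under H₀, SE = √(p₀(1−p₀)/n) = √(0.10·0.90/143) = √0.000629371 = 0.025087.
z = (p̂ − p₀)/SE = (21/143 − 0.10)/0.025087 ≈ 1.8676.
p-value = 2·P(Z ≥ |z|) with z = 1.8676 → 0.0618.

p-value = 0.0618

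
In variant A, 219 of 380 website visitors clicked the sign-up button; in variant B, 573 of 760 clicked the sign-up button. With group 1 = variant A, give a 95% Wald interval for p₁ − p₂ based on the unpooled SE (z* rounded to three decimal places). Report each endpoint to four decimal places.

p̂₁ = 219/380 = 0.57632, p̂₂ = 573/760 = 0.75395; p̂₁ − p̂₂ = -0.17763.
Unpooled SE = √(p̂₁(1−p̂₁)/n₁ + p̂₂(1−p̂₂)/n₂) = √(0.000642568 + 0.000244093) = 0.029777.
The 95% critical value is z* = 1.960. Margin of error = 0.05836.
Interval: -0.17763 ± 0.05836 → (-0.2360, -0.1193).

(-0.2360, -0.1193)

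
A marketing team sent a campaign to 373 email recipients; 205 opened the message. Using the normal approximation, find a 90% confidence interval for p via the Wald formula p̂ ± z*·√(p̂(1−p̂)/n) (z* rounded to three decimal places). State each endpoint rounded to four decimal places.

With x = 205 successes in n = 373, p̂ = 0.54960.
SE = √(p̂(1−p̂)/n) = √(0.247540/373) = 0.025761.
The 90% critical value is z* = 1.645.
Margin of error: 1.645 × 0.025761 = 0.04238.
CI: 0.54960 ± 0.04238 = (0.5072, 0.5920).

(0.5072, 0.5920)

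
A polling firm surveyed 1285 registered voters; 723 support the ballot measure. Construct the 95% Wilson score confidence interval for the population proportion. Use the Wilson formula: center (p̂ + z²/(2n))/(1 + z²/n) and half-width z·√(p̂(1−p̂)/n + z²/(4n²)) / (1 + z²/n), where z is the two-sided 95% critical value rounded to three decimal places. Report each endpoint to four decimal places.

(0.5354, 0.5895)

p̂ = 723/1285 = 0.56265; z = 1.960, so z² = 3.841600.
1 + z²/n = 1.002990.
Adjusted center: (0.56265 + z²/(2n))/1.002990 = 0.56246.
Radicand: p̂(1−p̂)/n + z²/(4n²) = 0.000191498 + 0.000000582 = 0.000192080.
Half-width = 1.960·√0.000192080/1.002990 = 0.02708.
Interval: 0.56246 ± 0.02708 → (0.5354, 0.5895).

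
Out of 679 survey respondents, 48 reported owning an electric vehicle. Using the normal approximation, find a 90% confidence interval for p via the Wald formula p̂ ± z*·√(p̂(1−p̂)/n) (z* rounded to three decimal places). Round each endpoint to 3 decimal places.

The sample proportion is 48/679 = 0.07069.
SE(p̂) = √(0.07069·0.92931/679) = 0.009836.
The 90% critical value is z* = 1.645.
Margin = 1.645·0.009836 = 0.01618.
CI: 0.07069 ± 0.01618 = (0.055, 0.087).

(0.055, 0.087)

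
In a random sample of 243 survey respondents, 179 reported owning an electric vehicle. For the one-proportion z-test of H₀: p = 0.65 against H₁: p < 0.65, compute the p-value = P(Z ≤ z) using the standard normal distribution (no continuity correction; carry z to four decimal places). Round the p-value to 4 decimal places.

p-value = 0.9977

Sample proportion p̂ = 179/243 = 0.73663.
Null standard error: √(0.65·0.35/243) = √0.000936214 = 0.030598.
Test statistic (full precision, shown to 4 dp): z = (179/243 − 0.65)/SE₀ ≈ 2.8311.
From the standard normal, P(Z ≤ z) = 0.9977.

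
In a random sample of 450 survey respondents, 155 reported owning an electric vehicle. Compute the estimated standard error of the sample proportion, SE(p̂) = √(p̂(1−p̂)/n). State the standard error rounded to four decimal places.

p̂ = 155/450 = 0.34444.
p̂(1−p̂) = 0.225801.
Dividing by n and taking the root: √0.000501780 = 0.0224.

SE = 0.0224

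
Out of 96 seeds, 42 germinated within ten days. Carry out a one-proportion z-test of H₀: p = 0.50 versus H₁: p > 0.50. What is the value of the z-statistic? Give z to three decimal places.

The sample proportion is 42/96 = 0.43750.
Null standard error: √(0.50·0.50/96) = √0.002604167 = 0.051031.
Test statistic: z = -0.06250/0.051031 = -1.225.

z = -1.225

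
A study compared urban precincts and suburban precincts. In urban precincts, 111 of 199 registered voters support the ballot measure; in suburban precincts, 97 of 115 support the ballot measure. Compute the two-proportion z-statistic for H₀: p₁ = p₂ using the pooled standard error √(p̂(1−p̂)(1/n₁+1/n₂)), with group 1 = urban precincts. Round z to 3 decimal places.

Sample proportions: p̂₁ = 111/199 = 0.55779 and p̂₂ = 97/115 = 0.84348.
Pooled p̂ = (111+97)/(199+115) = 208/314 = 0.66242.
SE = √[p̂(1−p̂)(1/n₁+1/n₂)] = √[0.66242·0.33758·(1/199+1/115)] ≈ 0.055392.
z = (p̂₁ − p̂₂)/SE = (0.55779 − 0.84348)/0.055392 = -0.28569/0.055392 = -5.158.

z = -5.158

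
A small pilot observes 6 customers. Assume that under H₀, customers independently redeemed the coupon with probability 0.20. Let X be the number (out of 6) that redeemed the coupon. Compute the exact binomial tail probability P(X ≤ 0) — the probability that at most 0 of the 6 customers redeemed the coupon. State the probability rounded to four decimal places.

X ~ Binomial(n=6, p=0.20).
P(X ≤ 0) = C(6,0)·0.20^0·0.80^6.
= 0.262144 = 0.2621.

P = 0.2621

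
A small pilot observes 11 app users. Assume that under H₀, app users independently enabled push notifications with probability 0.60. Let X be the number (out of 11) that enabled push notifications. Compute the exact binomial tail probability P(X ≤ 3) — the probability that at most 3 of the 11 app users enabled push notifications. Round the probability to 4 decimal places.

P = 0.0293

X ~ Binomial(n=11, p=0.60).
P(X ≤ 3) = C(11,0)·0.60^0·0.40^11 + C(11,1)·0.60^1·0.40^10 + C(11,2)·0.60^2·0.40^9 + C(11,3)·0.60^3·0.40^8.
= 0.000042 + 0.000692 + 0.005190 + 0.023357 = 0.0293.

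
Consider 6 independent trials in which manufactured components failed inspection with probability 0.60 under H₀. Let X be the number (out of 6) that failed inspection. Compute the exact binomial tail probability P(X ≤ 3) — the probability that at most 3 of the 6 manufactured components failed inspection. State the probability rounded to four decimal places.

X ~ Binomial(n=6, p=0.60).
P(X ≤ 3) = C(6,0)·0.60^0·0.40^6 + C(6,1)·0.60^1·0.40^5 + C(6,2)·0.60^2·0.40^4 + C(6,3)·0.60^3·0.40^3.
= 0.004096 + 0.036864 + 0.138240 + 0.276480 = 0.4557.

P = 0.4557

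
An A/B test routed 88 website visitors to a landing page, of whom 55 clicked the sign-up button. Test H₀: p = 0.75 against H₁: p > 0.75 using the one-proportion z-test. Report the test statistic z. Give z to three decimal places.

Sample proportion p̂ = 55/88 = 0.62500.
SE₀ = √(0.75·0.25/88) = 0.046159.
Test statistic: z = -0.12500/0.046159 = -2.708.

z = -2.708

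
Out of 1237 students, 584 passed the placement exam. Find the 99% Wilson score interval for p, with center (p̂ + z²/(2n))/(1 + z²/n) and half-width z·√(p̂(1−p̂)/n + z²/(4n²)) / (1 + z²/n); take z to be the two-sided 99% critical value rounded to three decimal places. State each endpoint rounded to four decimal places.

p̂ = 584/1237 = 0.47211; z = 2.576, so z² = 6.635776.
1 + z²/n = 1.005364.
Center = (0.47211 + 0.002682)/1.005364 = 0.47226.
Radicand: p̂(1−p̂)/n + z²/(4n²) = 0.000201473 + 0.000001084 = 0.000202557.
Half-width = 2.576·√0.000202557/1.005364 = 0.03647.
Interval: 0.47226 ± 0.03647 → (0.4358, 0.5087).

(0.4358, 0.5087)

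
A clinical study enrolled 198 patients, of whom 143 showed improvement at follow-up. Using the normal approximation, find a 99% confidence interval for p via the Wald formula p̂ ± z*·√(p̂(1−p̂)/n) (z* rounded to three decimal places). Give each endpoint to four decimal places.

(0.6402, 0.8042)

p̂ = 143/198 = 0.72222.
Standard error of p̂: √(0.200617/198) = √0.001013219 = 0.031831.
z* = 2.576 at the 99% level.
Margin = 2.576·0.031831 = 0.08200.
CI: 0.72222 ± 0.08200 = (0.6402, 0.8042).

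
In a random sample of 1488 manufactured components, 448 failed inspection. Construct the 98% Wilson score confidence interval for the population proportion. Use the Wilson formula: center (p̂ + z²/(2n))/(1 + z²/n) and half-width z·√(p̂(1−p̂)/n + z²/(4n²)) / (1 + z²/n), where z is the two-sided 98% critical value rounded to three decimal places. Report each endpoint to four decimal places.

p̂ = 448/1488 = 0.30108; z = 2.326, so z² = 5.410276.
1 + z²/n = 1.003636.
Center = (0.30108 + 0.001818)/1.003636 = 0.30180.
Radicand: p̂(1−p̂)/n + z²/(4n²) = 0.000141417 + 0.000000611 = 0.000142028.
Half-width = 2.326·√0.000142028/1.003636 = 0.02762.
Interval: 0.30180 ± 0.02762 → (0.2742, 0.3294).

(0.2742, 0.3294)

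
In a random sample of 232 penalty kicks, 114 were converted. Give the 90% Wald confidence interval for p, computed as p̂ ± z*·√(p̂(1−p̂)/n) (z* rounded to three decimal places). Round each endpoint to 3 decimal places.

Sample proportion p̂ = 114/232 = 0.49138.
SE(p̂) = √(0.49138·0.50862/232) = 0.032822.
For 90% confidence, z* = 1.645.
Margin = 1.645·0.032822 = 0.05399.
Interval: 0.49138 ± 0.05399 → (0.437, 0.545).

(0.437, 0.545)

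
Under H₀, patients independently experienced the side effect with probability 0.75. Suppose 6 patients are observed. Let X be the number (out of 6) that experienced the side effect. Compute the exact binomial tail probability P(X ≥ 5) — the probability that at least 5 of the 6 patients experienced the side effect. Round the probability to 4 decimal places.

X ~ Binomial(n=6, p=0.75).
P(X ≥ 5) = C(6,5)·0.75^5·0.25^1 + C(6,6)·0.75^6·0.25^0.
= 0.355957 + 0.177979 = 0.5339.

P = 0.5339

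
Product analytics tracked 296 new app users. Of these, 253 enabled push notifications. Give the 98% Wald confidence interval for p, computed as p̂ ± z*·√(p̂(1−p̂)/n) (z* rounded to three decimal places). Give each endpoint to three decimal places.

(0.807, 0.902)

The sample proportion is 253/296 = 0.85473.
Standard error of p̂: √(0.124167/296) = √0.000419482 = 0.020481.
The 98% critical value is z* = 2.326.
Margin = 2.326·0.020481 = 0.04764.
CI: 0.85473 ± 0.04764 = (0.807, 0.902).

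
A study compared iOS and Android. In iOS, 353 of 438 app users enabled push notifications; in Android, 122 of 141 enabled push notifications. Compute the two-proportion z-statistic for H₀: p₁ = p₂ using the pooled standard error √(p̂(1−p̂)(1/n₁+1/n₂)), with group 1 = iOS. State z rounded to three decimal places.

z = -1.596

p̂₁ = 353/438 = 0.80594, p̂₂ = 122/141 = 0.86525.
Pooled p̂ = (353+122)/(438+141) = 475/579 = 0.82038.
Pooled SE = √[0.1473567·0.00937530] ≈ 0.037169.
z = -0.05931/0.037169 = -1.596.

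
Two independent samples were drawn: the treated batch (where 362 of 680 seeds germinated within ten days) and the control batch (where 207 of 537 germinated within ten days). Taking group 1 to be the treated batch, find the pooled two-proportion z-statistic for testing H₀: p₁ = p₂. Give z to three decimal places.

z = 5.099

Sample proportions: p̂₁ = 362/680 = 0.53235 and p̂₂ = 207/537 = 0.38547.
Pooled p̂ = (362+207)/(680+537) = 569/1217 = 0.46754.
Pooled SE = √[0.2489466·0.00333279] ≈ 0.028804.
z = 0.14688/0.028804 = 5.099.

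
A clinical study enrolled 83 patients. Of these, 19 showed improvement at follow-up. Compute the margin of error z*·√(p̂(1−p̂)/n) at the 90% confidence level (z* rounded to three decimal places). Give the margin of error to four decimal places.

Sample proportion p̂ = 19/83 = 0.22892.
SE = √(p̂(1−p̂)/n) = √(0.176513/83) = 0.046116.
z* = 1.645 at the 90% level.
ME = 1.645·0.046116 = 0.0759.

ME = 0.0759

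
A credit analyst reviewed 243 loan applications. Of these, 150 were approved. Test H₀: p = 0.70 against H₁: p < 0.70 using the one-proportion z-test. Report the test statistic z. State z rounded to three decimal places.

z = -2.814

Sample proportion p̂ = 150/243 = 0.61728.
Under H₀, SE = √(p₀(1−p₀)/n) = √(0.70·0.30/243) = √0.000864198 = 0.029397.
z = (p̂ − p₀)/SE = (0.61728 − 0.70)/0.029397 = -2.814.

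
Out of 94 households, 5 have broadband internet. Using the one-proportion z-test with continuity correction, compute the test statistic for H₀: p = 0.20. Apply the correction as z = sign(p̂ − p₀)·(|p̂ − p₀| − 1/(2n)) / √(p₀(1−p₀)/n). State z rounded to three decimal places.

z = -3.429

With x = 5 successes in n = 94, p̂ = 0.05319. p̂ − p₀ = -0.146809.
Continuity correction 1/(2n) = 1/188 = 0.005319.
Corrected numerator: |-0.146809| − 0.005319 = 0.141490.
SE₀ = √(0.20·0.80/94) = 0.041257.
z = −0.141490/0.041257 = -3.429.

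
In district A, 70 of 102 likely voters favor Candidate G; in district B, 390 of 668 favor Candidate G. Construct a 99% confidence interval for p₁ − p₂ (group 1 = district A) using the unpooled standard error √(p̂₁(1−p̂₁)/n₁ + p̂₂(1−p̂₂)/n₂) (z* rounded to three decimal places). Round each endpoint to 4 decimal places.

p̂₁ = 0.68627, p̂₂ = 0.58383, so the observed difference is 0.10244.
Unpooled SE = √(p̂₁(1−p̂₁)/n₁ + p̂₂(1−p̂₂)/n₂) = √(0.002110802 + 0.000363731) = 0.049745.
z* = 2.576 at the 99% level. Margin of error = 0.12814.
Interval: 0.10244 ± 0.12814 → (-0.0257, 0.2306).

(-0.0257, 0.2306)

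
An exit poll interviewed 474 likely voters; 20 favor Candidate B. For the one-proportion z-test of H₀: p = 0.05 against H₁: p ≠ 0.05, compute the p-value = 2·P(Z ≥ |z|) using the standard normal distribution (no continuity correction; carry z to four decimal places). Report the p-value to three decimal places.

p-value = 0.436

Sample proportion p̂ = 20/474 = 0.04219.
SE₀ = √(0.05·0.95/474) = 0.010011.
Test statistic (full precision, shown to 4 dp): z = (20/474 − 0.05)/SE₀ ≈ -0.7798.
From the standard normal, 2·P(Z ≥ |z|) = 0.436.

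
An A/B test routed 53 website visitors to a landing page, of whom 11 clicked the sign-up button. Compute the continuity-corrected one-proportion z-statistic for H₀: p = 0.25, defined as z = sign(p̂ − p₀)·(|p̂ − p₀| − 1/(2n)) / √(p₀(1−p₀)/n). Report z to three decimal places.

z = -0.555

With x = 11 successes in n = 53, p̂ = 0.20755. p̂ − p₀ = -0.042453.
Continuity correction 1/(2n) = 1/106 = 0.009434.
Corrected numerator: |-0.042453| − 0.009434 = 0.033019.
SE₀ = √(0.25·0.75/53) = 0.059479.
z = −0.033019/0.059479 = -0.555.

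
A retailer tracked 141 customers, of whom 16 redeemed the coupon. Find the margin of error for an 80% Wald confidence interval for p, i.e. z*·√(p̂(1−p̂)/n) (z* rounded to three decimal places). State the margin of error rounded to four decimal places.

p̂ = 16/141 = 0.11348.
SE(p̂) = √(0.11348·0.88652/141) = 0.026711.
For 80% confidence, z* = 1.282.
Margin of error = z*·SE = 1.282 × 0.026711 = 0.0342.

ME = 0.0342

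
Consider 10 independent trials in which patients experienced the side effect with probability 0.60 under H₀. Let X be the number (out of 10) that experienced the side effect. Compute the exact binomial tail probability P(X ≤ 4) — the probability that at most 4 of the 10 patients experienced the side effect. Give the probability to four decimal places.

P = 0.1662

X ~ Binomial(n=10, p=0.60).
P(X ≤ 4) = Σ_{j=0}^{4} C(10,j)·0.60^j·0.40^{10−j}.
= 0.000105 + 0.001573 + 0.010617 + 0.042467 + 0.111477 = 0.1662.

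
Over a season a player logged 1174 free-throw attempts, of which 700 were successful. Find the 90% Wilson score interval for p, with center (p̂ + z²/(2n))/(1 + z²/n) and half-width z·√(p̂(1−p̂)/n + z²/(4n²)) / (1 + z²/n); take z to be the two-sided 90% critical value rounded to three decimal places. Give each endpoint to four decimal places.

(0.5725, 0.6196)

p̂ = 700/1174 = 0.59625; z = 1.645, so z² = 2.706025.
Denominator 1 + z²/n = 1 + 2.706025/1174 = 1.002305.
Center = (0.59625 + 0.001152)/1.002305 = 0.59603.
Radicand: p̂(1−p̂)/n + z²/(4n²) = 0.000205056 + 0.000000491 = 0.000205547.
Half-width = 1.645·√0.000205547/1.002305 = 0.02353.
Interval: 0.59603 ± 0.02353 → (0.5725, 0.6196).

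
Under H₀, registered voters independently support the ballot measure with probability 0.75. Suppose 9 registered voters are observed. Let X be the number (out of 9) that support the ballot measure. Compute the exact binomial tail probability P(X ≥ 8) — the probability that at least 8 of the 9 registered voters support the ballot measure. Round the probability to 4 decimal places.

P = 0.3003

X is binomial with n = 9 and p = 0.75.
P(X ≥ 8) = C(9,8)·0.75^8·0.25^1 + C(9,9)·0.75^9·0.25^0.
= 0.225254 + 0.075085 = 0.3003.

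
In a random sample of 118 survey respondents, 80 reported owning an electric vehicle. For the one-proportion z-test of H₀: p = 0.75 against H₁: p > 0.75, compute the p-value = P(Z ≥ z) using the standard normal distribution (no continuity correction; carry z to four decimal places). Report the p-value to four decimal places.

p̂ = 80/118 = 0.67797.
Null standard error: √(0.75·0.25/118) = √0.001588983 = 0.039862.
z = (p̂ − p₀)/SE = (80/118 − 0.75)/0.039862 ≈ -1.8071.
p-value = P(Z ≥ z) with z = -1.8071 → 0.9646.

p-value = 0.9646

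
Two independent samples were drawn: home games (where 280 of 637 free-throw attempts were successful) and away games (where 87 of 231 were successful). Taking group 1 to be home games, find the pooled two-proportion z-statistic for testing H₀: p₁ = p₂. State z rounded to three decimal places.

p̂₁ = 280/637 = 0.43956, p̂₂ = 87/231 = 0.37662.
Pooling: p̂ = 367/868 = 0.42281.
SE = √[p̂(1−p̂)(1/n₁+1/n₂)] = √[0.42281·0.57719·(1/637+1/231)] ≈ 0.037942.
z = 0.06294/0.037942 = 1.659.

z = 1.659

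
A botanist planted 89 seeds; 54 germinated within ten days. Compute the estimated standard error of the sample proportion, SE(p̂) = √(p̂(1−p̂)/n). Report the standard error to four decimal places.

The sample proportion is 54/89 = 0.60674.
p̂(1−p̂) = 0.60674·0.39326 = 0.238607.
SE = √(0.238607/89) = √0.002680978 = 0.0518.

SE = 0.0518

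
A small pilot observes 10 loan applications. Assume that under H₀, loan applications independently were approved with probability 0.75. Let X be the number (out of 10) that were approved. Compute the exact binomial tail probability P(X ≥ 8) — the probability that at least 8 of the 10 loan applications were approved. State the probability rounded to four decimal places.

X ~ Binomial(n=10, p=0.75).
P(X ≥ 8) = C(10,8)·0.75^8·0.25^2 + C(10,9)·0.75^9·0.25^1 + C(10,10)·0.75^10·0.25^0.
= 0.281568 + 0.187712 + 0.056314 = 0.5256.

P = 0.5256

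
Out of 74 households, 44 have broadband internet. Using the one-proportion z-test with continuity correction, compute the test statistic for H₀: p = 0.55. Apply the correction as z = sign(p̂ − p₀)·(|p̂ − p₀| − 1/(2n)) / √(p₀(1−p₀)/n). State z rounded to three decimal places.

p̂ = 44/74 = 0.59459. p̂ − p₀ = 0.044595.
Continuity correction 1/(2n) = 1/148 = 0.006757.
Corrected numerator: |0.044595| − 0.006757 = 0.037838.
SE₀ = √(0.55·0.45/74) = 0.057832.
z = +0.037838/0.057832 = 0.654.

z = 0.654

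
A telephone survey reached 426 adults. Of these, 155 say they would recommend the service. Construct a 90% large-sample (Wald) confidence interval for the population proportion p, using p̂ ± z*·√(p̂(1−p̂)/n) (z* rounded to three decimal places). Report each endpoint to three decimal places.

The sample proportion is 155/426 = 0.36385.
SE(p̂) = √(0.36385·0.63615/426) = 0.023310.
For 90% confidence, z* = 1.645.
Margin of error: 1.645 × 0.023310 = 0.03834.
So the interval runs from 0.326 to 0.402.

(0.326, 0.402)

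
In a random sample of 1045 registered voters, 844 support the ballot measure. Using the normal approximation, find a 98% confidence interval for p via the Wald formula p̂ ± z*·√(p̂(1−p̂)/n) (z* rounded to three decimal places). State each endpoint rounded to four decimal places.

The sample proportion is 844/1045 = 0.80766.
SE(p̂) = √(0.80766·0.19234/1045) = 0.012193.
For 98% confidence, z* = 2.326.
Margin = 2.326·0.012193 = 0.02836.
Interval: 0.80766 ± 0.02836 → (0.7793, 0.8360).

(0.7793, 0.8360)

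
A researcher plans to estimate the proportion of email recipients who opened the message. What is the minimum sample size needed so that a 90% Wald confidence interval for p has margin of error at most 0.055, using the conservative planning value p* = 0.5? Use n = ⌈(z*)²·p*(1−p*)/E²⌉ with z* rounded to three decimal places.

The 90% critical value is z* = 1.645.
p*(1−p*) = 0.50·0.50 = 0.2500.
Required n before rounding: 2.706025 × 0.2500 / 0.055² = 223.638.
⌈223.638⌉ = 224.

n = 224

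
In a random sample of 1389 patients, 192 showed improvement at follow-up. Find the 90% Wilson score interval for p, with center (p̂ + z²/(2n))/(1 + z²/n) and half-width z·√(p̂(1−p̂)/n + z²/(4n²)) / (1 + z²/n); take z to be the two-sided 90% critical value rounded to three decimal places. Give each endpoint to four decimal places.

Here p̂ = 192/1389 = 0.13823 and z = 1.645 (z² = 2.706025).
Denominator 1 + z²/n = 1 + 2.706025/1389 = 1.001948.
Center = (0.13823 + 0.000974)/1.001948 = 0.13893.
Radicand: p̂(1−p̂)/n + z²/(4n²) = 0.000085761 + 0.000000351 = 0.000086112.
Half-width = z·√(radicand)/denom = 1.645·0.009280/1.001948 = 0.01524.
Interval: 0.13893 ± 0.01524 → (0.1237, 0.1542).

(0.1237, 0.1542)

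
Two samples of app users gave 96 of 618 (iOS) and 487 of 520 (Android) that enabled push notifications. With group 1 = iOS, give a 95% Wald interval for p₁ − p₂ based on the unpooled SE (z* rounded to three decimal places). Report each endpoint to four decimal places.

(-0.8166, -0.7458)

p̂₁ = 96/618 = 0.15534, p̂₂ = 487/520 = 0.93654; p̂₁ − p̂₂ = -0.78120.
SE = √(0.000212313 + 0.000114296) = √0.000326609 = 0.018072.
The 95% critical value is z* = 1.960. Margin of error = 0.03542.
So the interval runs from -0.8166 to -0.7458.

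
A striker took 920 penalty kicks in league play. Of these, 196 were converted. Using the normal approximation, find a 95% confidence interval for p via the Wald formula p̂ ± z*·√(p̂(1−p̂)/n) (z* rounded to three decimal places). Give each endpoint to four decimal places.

(0.1866, 0.2395)

Sample proportion p̂ = 196/920 = 0.21304.
SE = √(p̂(1−p̂)/n) = √(0.167656/920) = 0.013499.
For 95% confidence, z* = 1.960.
Margin = 1.960·0.013499 = 0.02646.
So the interval runs from 0.1866 to 0.2395.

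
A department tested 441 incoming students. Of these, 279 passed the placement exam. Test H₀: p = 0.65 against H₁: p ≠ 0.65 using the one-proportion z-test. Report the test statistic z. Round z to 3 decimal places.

z = -0.764

p̂ = 279/441 = 0.63265.
Under H₀, SE = √(p₀(1−p₀)/n) = √(0.65·0.35/441) = √0.000515873 = 0.022713.
z = (0.63265 − 0.65)/0.022713 = -0.01735/0.022713 = -0.764.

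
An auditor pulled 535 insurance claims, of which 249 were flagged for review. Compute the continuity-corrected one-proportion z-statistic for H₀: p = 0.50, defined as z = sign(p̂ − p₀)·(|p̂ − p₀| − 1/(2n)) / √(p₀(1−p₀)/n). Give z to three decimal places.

z = -1.556

Sample proportion p̂ = 249/535 = 0.46542. p̂ − p₀ = -0.034579.
1/(2n) = 0.000935.
Corrected numerator: |-0.034579| − 0.000935 = 0.033644.
SE₀ = √(0.50·0.50/535) = 0.021617.
z = −0.033644/0.021617 = -1.556.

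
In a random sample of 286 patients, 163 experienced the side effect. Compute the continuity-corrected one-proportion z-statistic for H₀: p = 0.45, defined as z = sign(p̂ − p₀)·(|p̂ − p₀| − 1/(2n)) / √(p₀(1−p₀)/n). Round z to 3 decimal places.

p̂ = 163/286 = 0.56993. p̂ − p₀ = 0.119930.
1/(2n) = 0.001748.
Corrected numerator: |0.119930| − 0.001748 = 0.118182.
Null standard error: √(0.45·0.55/286) = √0.000865385 = 0.029417.
z = (+)0.118182/0.029417 = 4.017.

z = 4.017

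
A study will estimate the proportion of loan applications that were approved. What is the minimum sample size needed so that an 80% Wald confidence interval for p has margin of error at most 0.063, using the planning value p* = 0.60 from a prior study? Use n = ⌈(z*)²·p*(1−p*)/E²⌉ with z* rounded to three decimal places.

For 80% confidence, z* = 1.282.
p*(1−p*) = 0.60·0.40 = 0.2400.
(z*)²·p*(1−p*)/E² = 1.643524·0.2400/0.003969 = 99.382.
⌈99.382⌉ = 100.

n = 100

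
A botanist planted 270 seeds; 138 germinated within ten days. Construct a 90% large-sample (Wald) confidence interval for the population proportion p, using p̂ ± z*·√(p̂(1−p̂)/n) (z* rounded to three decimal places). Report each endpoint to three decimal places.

The sample proportion is 138/270 = 0.51111.
SE = √(p̂(1−p̂)/n) = √(0.249877/270) = 0.030422.
The 90% critical value is z* = 1.645.
Margin of error: 1.645 × 0.030422 = 0.05004.
So the interval runs from 0.461 to 0.561.

(0.461, 0.561)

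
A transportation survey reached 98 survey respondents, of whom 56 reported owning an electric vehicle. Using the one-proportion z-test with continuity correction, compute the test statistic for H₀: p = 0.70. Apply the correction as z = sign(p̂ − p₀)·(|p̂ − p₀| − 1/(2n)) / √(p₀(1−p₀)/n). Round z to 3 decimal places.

The sample proportion is 56/98 = 0.57143. p̂ − p₀ = -0.128571.
1/(2n) = 0.005102.
Corrected numerator: |-0.128571| − 0.005102 = 0.123469.
Null standard error: √(0.70·0.30/98) = √0.002142857 = 0.046291.
z = −0.123469/0.046291 = -2.667.

z = -2.667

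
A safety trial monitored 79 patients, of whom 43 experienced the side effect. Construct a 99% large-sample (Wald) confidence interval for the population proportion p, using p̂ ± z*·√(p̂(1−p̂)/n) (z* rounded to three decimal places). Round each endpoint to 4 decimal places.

p̂ = 43/79 = 0.54430.
SE = √(p̂(1−p̂)/n) = √(0.248037/79) = 0.056033.
The 99% critical value is z* = 2.576.
Margin = 2.576·0.056033 = 0.14434.
So the interval runs from 0.4000 to 0.6886.

(0.4000, 0.6886)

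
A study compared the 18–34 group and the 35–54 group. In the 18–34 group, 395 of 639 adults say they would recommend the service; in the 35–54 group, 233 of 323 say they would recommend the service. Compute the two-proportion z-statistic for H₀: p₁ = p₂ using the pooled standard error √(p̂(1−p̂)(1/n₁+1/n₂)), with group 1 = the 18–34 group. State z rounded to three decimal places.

z = -3.175

Sample proportions: p̂₁ = 395/639 = 0.61815 and p̂₂ = 233/323 = 0.72136.
Pooling: p̂ = 628/962 = 0.65281.
SE = √[p̂(1−p̂)(1/n₁+1/n₂)] = √[0.65281·0.34719·(1/639+1/323)] ≈ 0.032502.
z = -0.10321/0.032502 = -3.175.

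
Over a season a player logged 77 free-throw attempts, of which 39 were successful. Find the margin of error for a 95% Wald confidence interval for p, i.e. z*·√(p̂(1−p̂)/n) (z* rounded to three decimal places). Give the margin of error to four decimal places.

p̂ = 39/77 = 0.50649.
SE = √(p̂(1−p̂)/n) = √(0.249958/77) = 0.056975.
For 95% confidence, z* = 1.960.
So ME = 0.1117.

ME = 0.1117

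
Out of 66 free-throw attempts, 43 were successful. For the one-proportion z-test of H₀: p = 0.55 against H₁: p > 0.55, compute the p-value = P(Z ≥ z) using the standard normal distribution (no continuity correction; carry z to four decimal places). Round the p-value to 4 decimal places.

The sample proportion is 43/66 = 0.65152.
Under H₀, SE = √(p₀(1−p₀)/n) = √(0.55·0.45/66) = √0.003750000 = 0.061237.
z = (p̂ − p₀)/SE = (43/66 − 0.55)/0.061237 ≈ 1.6577.
From the standard normal, P(Z ≥ z) = 0.0487.

p-value = 0.0487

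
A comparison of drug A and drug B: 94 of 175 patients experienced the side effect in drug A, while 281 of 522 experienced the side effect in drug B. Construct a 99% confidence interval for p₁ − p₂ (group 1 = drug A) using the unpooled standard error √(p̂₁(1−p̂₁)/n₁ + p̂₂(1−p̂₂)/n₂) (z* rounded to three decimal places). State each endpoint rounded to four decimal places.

(-0.1134, 0.1110)

p̂₁ = 94/175 = 0.53714, p̂₂ = 281/522 = 0.53831; p̂₁ − p̂₂ = -0.00117.
Unpooled SE = √(p̂₁(1−p̂₁)/n₁ + p̂₂(1−p̂₂)/n₂) = √(0.001420688 + 0.000476115) = 0.043552.
z* = 2.576 at the 99% level. Margin of error = 0.11219.
So the interval runs from -0.1134 to 0.1110.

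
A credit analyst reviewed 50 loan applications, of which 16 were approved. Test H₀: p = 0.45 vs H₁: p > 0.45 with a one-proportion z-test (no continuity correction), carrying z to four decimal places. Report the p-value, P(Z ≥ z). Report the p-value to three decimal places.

p-value = 0.968

With x = 16 successes in n = 50, p̂ = 0.32000.
Under H₀, SE = √(p₀(1−p₀)/n) = √(0.45·0.55/50) = √0.004950000 = 0.070356.
z = (p̂ − p₀)/SE = (16/50 − 0.45)/0.070356 ≈ -1.8477.
From the standard normal, P(Z ≥ z) = 0.968.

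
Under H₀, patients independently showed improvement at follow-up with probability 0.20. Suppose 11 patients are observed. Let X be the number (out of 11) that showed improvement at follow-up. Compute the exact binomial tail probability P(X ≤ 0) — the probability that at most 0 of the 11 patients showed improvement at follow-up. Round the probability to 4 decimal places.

X is binomial with n = 11 and p = 0.20.
P(X ≤ 0) = C(11,0)·0.20^0·0.80^11.
= 0.085899 = 0.0859.

P = 0.0859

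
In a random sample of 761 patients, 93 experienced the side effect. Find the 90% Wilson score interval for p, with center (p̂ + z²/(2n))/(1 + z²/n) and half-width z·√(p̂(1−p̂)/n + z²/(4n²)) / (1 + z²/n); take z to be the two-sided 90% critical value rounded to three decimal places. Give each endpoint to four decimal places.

(0.1040, 0.1431)

p̂ = 93/761 = 0.12221; z = 1.645, so z² = 2.706025.
1 + z²/n = 1.003556.
Center = (0.12221 + 0.001778)/1.003556 = 0.12355.
Radicand: p̂(1−p̂)/n + z²/(4n²) = 0.000140963 + 0.000001168 = 0.000142131.
Half-width = z·√(radicand)/denom = 1.645·0.011922/1.003556 = 0.01954.
So the interval runs from 0.1040 to 0.1431.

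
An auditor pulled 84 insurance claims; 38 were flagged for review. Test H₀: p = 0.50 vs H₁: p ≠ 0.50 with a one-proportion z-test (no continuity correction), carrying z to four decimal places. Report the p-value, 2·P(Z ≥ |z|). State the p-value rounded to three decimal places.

p-value = 0.383

The sample proportion is 38/84 = 0.45238.
Under H₀, SE = √(p₀(1−p₀)/n) = √(0.50·0.50/84) = √0.002976190 = 0.054554.
z = (p̂ − p₀)/SE = (38/84 − 0.50)/0.054554 ≈ -0.8729.
p-value = 2·P(Z ≥ |z|) with z = -0.8729 → 0.383.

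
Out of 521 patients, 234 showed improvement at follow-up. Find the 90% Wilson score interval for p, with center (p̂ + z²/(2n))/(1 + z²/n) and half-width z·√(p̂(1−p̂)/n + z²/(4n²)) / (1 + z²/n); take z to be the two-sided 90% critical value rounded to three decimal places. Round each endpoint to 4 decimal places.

(0.4136, 0.4852)

Here p̂ = 234/521 = 0.44914 and z = 1.645 (z² = 2.706025).
1 + z²/n = 1.005194.
Adjusted center: (0.44914 + z²/(2n))/1.005194 = 0.44940.
Radicand: p̂(1−p̂)/n + z²/(4n²) = 0.000474881 + 0.000002492 = 0.000477373.
Half-width = 1.645·√0.000477373/1.005194 = 0.03576.
Interval: 0.44940 ± 0.03576 → (0.4136, 0.4852).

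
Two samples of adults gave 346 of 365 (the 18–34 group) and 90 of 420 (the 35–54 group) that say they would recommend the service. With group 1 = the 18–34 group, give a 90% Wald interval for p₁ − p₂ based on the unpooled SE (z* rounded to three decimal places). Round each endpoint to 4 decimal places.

p̂₁ = 346/365 = 0.94795, p̂₂ = 90/420 = 0.21429; p̂₁ − p̂₂ = 0.73366.
SE = √(0.000135192 + 0.000400875) = √0.000536067 = 0.023153.
For 90% confidence, z* = 1.645. Margin of error = 0.03809.
CI: 0.73366 ± 0.03809 = (0.6956, 0.7717).

(0.6956, 0.7717)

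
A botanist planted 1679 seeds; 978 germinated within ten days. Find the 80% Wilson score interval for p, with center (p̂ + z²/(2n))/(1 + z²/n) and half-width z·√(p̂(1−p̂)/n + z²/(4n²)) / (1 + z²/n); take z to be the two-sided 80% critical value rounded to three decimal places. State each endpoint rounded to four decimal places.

p̂ = 978/1679 = 0.58249; z = 1.282, so z² = 1.643524.
Denominator 1 + z²/n = 1 + 1.643524/1679 = 1.000979.
Adjusted center: (0.58249 + z²/(2n))/1.000979 = 0.58241.
Radicand: p̂(1−p̂)/n + z²/(4n²) = 0.000144845 + 0.000000146 = 0.000144991.
Half-width = 1.282·√0.000144991/1.000979 = 0.01542.
So the interval runs from 0.5670 to 0.5978.

(0.5670, 0.5978)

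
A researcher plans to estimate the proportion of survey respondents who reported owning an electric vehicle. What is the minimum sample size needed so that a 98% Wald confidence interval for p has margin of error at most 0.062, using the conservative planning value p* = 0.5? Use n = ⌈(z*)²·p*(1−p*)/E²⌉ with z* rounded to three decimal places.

n = 352

z* = 2.326 at the 98% level.
p*(1−p*) = 0.50·0.50 = 0.2500.
(z*)²·p*(1−p*)/E² = 5.410276·0.2500/0.003844 = 351.865.
⌈351.865⌉ = 352.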